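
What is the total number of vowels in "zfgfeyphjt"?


Input string: 'zfgfeyphjt'
Operation: count vowels (a, e, i, o, u)
Scan: s[0]='z', s[1]='f', s[2]='g', s[3]='f', s[4]='e' (vowel), s[5]='y', s[6]='p', s[7]='h', s[8]='j', s[9]='t'
Vowels found: 1
Result: 1


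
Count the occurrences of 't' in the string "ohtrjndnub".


Input string: 'ohtrjndnub'
Target character: 't'
Scan each position: s[2]='t'
Matches found at indices: 2
Total: 1


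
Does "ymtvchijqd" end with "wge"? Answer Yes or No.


Input string: 'ymtvchijqd'
Suffix to check: 'wge'
Last 3 characters of input: 'jqd'
Match: False
Result: No


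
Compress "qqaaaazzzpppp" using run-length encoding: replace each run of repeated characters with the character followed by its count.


Input: 'qqaaaazzzpppp'
Operation: identify consecutive runs
Runs: 'qq' -> q2, 'aaaa' -> a4, 'zzz' -> z3, 'pppp' -> p4
Encoded: q2a4z3p4


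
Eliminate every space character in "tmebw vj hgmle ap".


Input string: 'tmebw vj hgmle ap'
Operation: remove all spaces
Words: 'tmebw', 'vj', 'hgmle', 'ap'
Join without spaces: tmebwvjhgmleap


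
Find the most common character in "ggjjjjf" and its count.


Input: 'ggjjjjf'
Operation: tally each character
Counts: 'f':1, 'g':2, 'j':4
Maximum: 'j' appears 4 times


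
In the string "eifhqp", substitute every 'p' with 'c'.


Input string: 'eifhqp'
Operation: replace 'p' with 'c'
Positions of 'p': 5
After replacement: eifhqc


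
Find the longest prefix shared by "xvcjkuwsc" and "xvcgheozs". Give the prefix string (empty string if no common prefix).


String 1: 'xvcjkuwsc'
String 2: 'xvcgheozs'
Compare position by position:
pos 0: 'x' vs 'x' match
pos 1: 'v' vs 'v' match
pos 2: 'c' vs 'c' match
pos 3: 'j' vs 'g' differ -> stop
Longest common prefix: "xvc" (length 3)


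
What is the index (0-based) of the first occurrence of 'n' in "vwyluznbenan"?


Input string: 'vwyluznbenan'
Target: 'n'
Scanning left to right: s[0]='v', s[1]='w', s[2]='y', s[3]='l', s[4]='u', s[5]='z', s[6]='n'
First match at index: 6


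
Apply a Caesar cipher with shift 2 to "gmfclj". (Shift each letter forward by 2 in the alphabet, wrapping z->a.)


Input: 'gmfclj', shift = 2
Operation: for each letter, (position + 2) mod 26
Mapping: 'g'(6+2=8)->'i', 'm'(12+2=14)->'o', 'f'(5+2=7)->'h', 'c'(2+2=4)->'e', 'l'(11+2=13)->'n', 'j'(9+2=11)->'l'
Result: iohenl


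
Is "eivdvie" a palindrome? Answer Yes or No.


Input string: 'eivdvie'
Reversed: 'eivdvie'
Compare pairs: s[0]='e' vs s[6]='e' (match), s[1]='i' vs s[5]='i' (match), s[2]='v' vs s[4]='v' (match)
Palindrome: Yes


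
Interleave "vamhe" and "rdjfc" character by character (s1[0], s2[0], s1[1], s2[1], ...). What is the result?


String 1: 'vamhe'
String 2: 'rdjfc'
Operation: alternate characters
Pairs: 'v'+'r', 'a'+'d', 'm'+'j', 'h'+'f', 'e'+'c'
Result: vradmjhfec


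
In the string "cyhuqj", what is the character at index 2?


Input string: 'cyhuqj'
Operation: get character at index 2
Index mapping: s[0]='c', s[1]='y', s[2]='h'
Result: 'h'


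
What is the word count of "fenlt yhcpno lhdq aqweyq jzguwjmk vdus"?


Input string: 'fenlt yhcpno lhdq aqweyq jzguwjmk vdus'
Operation: split by spaces
Words found: 'fenlt', 'yhcpno', 'lhdq', 'aqweyq', 'jzguwjmk', 'vdus'
Word count: 6


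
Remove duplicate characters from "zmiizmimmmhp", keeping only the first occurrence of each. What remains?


Input: 'zmiizmimmmhp'
Operation: keep first occurrence of each character
Scan: s[0]='z' new -> keep; s[1]='m' new -> keep; s[2]='i' new -> keep; s[3]='i' seen -> skip; s[4]='z' seen -> skip; s[5]='m' seen -> skip; s[6]='i' seen -> skip; s[7]='m' seen -> skip; s[8]='m' seen -> skip; s[9]='m' seen -> skip; s[10]='h' new -> keep; s[11]='p' new -> keep
Result: zmihp


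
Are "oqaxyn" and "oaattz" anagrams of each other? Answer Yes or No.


String 1: 'oqaxyn' -> sorted: 'anoqxy'
String 2: 'oaattz' -> sorted: 'aaottz'
Compare sorted forms: 'anoqxy' != 'aaottz'
Anagram: No


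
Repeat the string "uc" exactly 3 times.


Input string: 'uc'
Operation: repeat 3 times
Concatenation: 'uc' + 'uc' + 'uc'
Result: ucucuc


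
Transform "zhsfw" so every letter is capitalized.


Input string: 'zhsfw'
Operation: convert each letter to uppercase
Mapping: 'z'->'Z', 'h'->'H', 's'->'S', 'f'->'F', 'w'->'W'
Result: ZHSFW


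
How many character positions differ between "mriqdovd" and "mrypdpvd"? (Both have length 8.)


String 1: 'mriqdovd'
String 2: 'mrypdpvd'
Compare each position: pos 0: 'm'=='m', pos 1: 'r'=='r', pos 2: 'i'!='y', pos 3: 'q'!='p', pos 4: 'd'=='d', pos 5: 'o'!='p', pos 6: 'v'=='v', pos 7: 'd'=='d'
Differing positions: 3
Hamming distance: 3


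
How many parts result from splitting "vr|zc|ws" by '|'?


Input string: 'vr|zc|ws'
Delimiter: '|'
Split result: 'vr', 'zc', 'ws'
Number of parts: 3


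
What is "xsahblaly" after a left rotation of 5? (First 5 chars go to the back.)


Input: 'xsahblaly', shift = 5
Operation: split at index 5 and swap parts
Front part s[0:5] = 'xsahb'
Back part s[5:] = 'laly'
Rotated = back + front = 'laly' + 'xsahb'
Result: lalyxsahb


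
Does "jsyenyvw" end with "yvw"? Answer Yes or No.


Input string: 'jsyenyvw'
Suffix to check: 'yvw'
Last 3 characters of input: 'yvw'
Match: True
Result: Yes


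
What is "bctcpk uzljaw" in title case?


Input string: 'bctcpk uzljaw'
Operation: capitalize first letter of each word
Word transformations: 'bctcpk'->'Bctcpk', 'uzljaw'->'Uzljaw'
Result: Bctcpk Uzljaw


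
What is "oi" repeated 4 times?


Input string: 'oi'
Operation: repeat 4 times
Concatenation: 'oi' + 'oi' + 'oi' + 'oi'
Result: oioioioi


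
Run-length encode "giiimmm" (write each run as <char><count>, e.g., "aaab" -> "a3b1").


Input: 'giiimmm'
Operation: identify consecutive runs
Runs: 'g' -> g1, 'iii' -> i3, 'mmm' -> m3
Encoded: g1i3m3


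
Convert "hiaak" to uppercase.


Input string: 'hiaak'
Operation: convert each letter to uppercase
Mapping: 'h'->'H', 'i'->'I', 'a'->'A', 'a'->'A', 'k'->'K'
Result: HIAAK


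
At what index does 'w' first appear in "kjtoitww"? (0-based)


Input string: 'kjtoitww'
Target: 'w'
Scanning left to right: s[0]='k', s[1]='j', s[2]='t', s[3]='o', s[4]='i', s[5]='t', s[6]='w'
First match at index: 6


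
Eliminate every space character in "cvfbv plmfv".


Input string: 'cvfbv plmfv'
Operation: remove all spaces
Words: 'cvfbv', 'plmfv'
Join without spaces: cvfbvplmfv


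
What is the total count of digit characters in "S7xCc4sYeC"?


Input string: 'S7xCc4sYeC'
Operation: count digit characters (0-9)
Scan: 'S', '7'(digit), 'x', 'C', 'c', '4'(digit), 's', 'Y', 'e', 'C'
Digits found: 2
Result: 2


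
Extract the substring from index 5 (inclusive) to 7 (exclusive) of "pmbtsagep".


Input string: 'pmbtsagep'
Operation: slice [5:7]
Extract characters: s[5]='a', s[6]='g'
Result: ag


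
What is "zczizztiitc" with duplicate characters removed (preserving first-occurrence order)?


Input: 'zczizztiitc'
Operation: keep first occurrence of each character
Scan: s[0]='z' new -> keep; s[1]='c' new -> keep; s[2]='z' seen -> skip; s[3]='i' new -> keep; s[4]='z' seen -> skip; s[5]='z' seen -> skip; s[6]='t' new -> keep; s[7]='i' seen -> skip; s[8]='i' seen -> skip; s[9]='t' seen -> skip; s[10]='c' seen -> skip
Result: zcit


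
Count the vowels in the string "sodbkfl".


Input string: 'sodbkfl'
Operation: count vowels (a, e, i, o, u)
Scan: s[0]='s', s[1]='o' (vowel), s[2]='d', s[3]='b', s[4]='k', s[5]='f', s[6]='l'
Vowels found: 1
Result: 1


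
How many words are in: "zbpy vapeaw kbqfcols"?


Input string: 'zbpy vapeaw kbqfcols'
Operation: split by spaces
Words found: 'zbpy', 'vapeaw', 'kbqfcols'
Word count: 3


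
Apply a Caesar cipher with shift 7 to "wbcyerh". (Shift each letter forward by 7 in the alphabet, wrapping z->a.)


Input: 'wbcyerh', shift = 7
Operation: for each letter, (position + 7) mod 26
Mapping: 'w'(22+7=29, 29 mod 26=3)->'d', 'b'(1+7=8)->'i', 'c'(2+7=9)->'j', 'y'(24+7=31, 31 mod 26=5)->'f', 'e'(4+7=11)->'l', 'r'(17+7=24)->'y', 'h'(7+7=14)->'o'
Result: dijflyo


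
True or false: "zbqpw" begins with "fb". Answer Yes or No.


Input string: 'zbqpw'
Prefix to check: 'fb'
First 2 characters of input: 'zb'
Match: False
Result: No


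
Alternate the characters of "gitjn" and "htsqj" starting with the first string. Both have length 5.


String 1: 'gitjn'
String 2: 'htsqj'
Operation: alternate characters
Pairs: 'g'+'h', 'i'+'t', 't'+'s', 'j'+'q', 'n'+'j'
Result: ghittsjqnj


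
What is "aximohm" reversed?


Input string: 'aximohm'
Operation: reverse character order
Original order: 'a' -> 'x' -> 'i' -> 'm' -> 'o' -> 'h' -> 'm'
Reversed order: 'm' -> 'h' -> 'o' -> 'm' -> 'i' -> 'x' -> 'a'
Result: mhomixa


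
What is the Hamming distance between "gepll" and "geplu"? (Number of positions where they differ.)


String 1: 'gepll'
String 2: 'geplu'
Compare each position: pos 0: 'g'=='g', pos 1: 'e'=='e', pos 2: 'p'=='p', pos 3: 'l'=='l', pos 4: 'l'!='u'
Differing positions: 1
Hamming distance: 1


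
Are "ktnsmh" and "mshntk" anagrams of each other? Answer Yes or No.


String 1: 'ktnsmh' -> sorted: 'hkmnst'
String 2: 'mshntk' -> sorted: 'hkmnst'
Compare sorted forms: 'hkmnst' == 'hkmnst'
Anagram: Yes


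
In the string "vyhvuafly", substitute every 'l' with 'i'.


Input string: 'vyhvuafly'
Operation: replace 'l' with 'i'
Positions of 'l': 7
After replacement: vyhvuafiy


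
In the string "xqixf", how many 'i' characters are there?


Input string: 'xqixf'
Target character: 'i'
Scan each position: s[2]='i'
Matches found at indices: 2
Total: 1


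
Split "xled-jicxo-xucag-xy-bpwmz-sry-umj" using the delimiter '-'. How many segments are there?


Input string: 'xled-jicxo-xucag-xy-bpwmz-sry-umj'
Delimiter: '-'
Split result: 'xled', 'jicxo', 'xucag', 'xy', 'bpwmz', 'sry', 'umj'
Number of parts: 7


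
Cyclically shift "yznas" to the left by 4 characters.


Input: 'yznas', shift = 4
Operation: split at index 4 and swap parts
Front part s[0:4] = 'yzna'
Back part s[4:] = 's'
Rotated = back + front = 's' + 'yzna'
Result: syzna


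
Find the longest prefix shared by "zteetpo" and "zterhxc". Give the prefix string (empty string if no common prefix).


String 1: 'zteetpo'
String 2: 'zterhxc'
Compare position by position:
pos 0: 'z' vs 'z' match
pos 1: 't' vs 't' match
pos 2: 'e' vs 'e' match
pos 3: 'e' vs 'r' differ -> stop
Longest common prefix: "zte" (length 3)


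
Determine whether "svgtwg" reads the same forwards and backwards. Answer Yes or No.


Input string: 'svgtwg'
Reversed: 'gwtgvs'
Compare pairs: s[0]='s' vs s[5]='g' (mismatch), s[1]='v' vs s[4]='w' (mismatch), s[2]='g' vs s[3]='t' (mismatch)
Palindrome: No


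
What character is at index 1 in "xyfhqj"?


Input string: 'xyfhqj'
Operation: get character at index 1
Index mapping: s[0]='x', s[1]='y'
Result: 'y'


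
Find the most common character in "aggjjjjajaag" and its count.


Input: 'aggjjjjajaag'
Operation: tally each character
Counts: 'a':4, 'g':3, 'j':5
Maximum: 'j' appears 5 times


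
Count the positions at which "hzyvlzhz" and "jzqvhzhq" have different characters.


String 1: 'hzyvlzhz'
String 2: 'jzqvhzhq'
Compare each position: pos 0: 'h'!='j', pos 1: 'z'=='z', pos 2: 'y'!='q', pos 3: 'v'=='v', pos 4: 'l'!='h', pos 5: 'z'=='z', pos 6: 'h'=='h', pos 7: 'z'!='q'
Differing positions: 4
Hamming distance: 4


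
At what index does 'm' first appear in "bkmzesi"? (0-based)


Input string: 'bkmzesi'
Target: 'm'
Scanning left to right: s[0]='b', s[1]='k', s[2]='m'
First match at index: 2


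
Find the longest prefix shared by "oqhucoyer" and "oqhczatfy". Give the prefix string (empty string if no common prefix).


String 1: 'oqhucoyer'
String 2: 'oqhczatfy'
Compare position by position:
pos 0: 'o' vs 'o' match
pos 1: 'q' vs 'q' match
pos 2: 'h' vs 'h' match
pos 3: 'u' vs 'c' differ -> stop
Longest common prefix: "oqh" (length 3)


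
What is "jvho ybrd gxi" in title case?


Input string: 'jvho ybrd gxi'
Operation: capitalize first letter of each word
Word transformations: 'jvho'->'Jvho', 'ybrd'->'Ybrd', 'gxi'->'Gxi'
Result: Jvho Ybrd Gxi


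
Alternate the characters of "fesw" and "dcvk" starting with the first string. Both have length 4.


String 1: 'fesw'
String 2: 'dcvk'
Operation: alternate characters
Pairs: 'f'+'d', 'e'+'c', 's'+'v', 'w'+'k'
Result: fdecsvwk


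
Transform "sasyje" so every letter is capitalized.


Input string: 'sasyje'
Operation: convert each letter to uppercase
Mapping: 's'->'S', 'a'->'A', 's'->'S', 'y'->'Y', 'j'->'J', 'e'->'E'
Result: SASYJE


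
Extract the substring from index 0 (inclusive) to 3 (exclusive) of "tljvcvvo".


Input string: 'tljvcvvo'
Operation: slice [0:3]
Extract characters: s[0]='t', s[1]='l', s[2]='j'
Result: tlj


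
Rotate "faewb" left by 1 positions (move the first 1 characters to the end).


Input: 'faewb', shift = 1
Operation: split at index 1 and swap parts
Front part s[0:1] = 'f'
Back part s[1:] = 'aewb'
Rotated = back + front = 'aewb' + 'f'
Result: aewbf


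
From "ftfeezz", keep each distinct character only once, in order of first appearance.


Input: 'ftfeezz'
Operation: keep first occurrence of each character
Scan: s[0]='f' new -> keep; s[1]='t' new -> keep; s[2]='f' seen -> skip; s[3]='e' new -> keep; s[4]='e' seen -> skip; s[5]='z' new -> keep; s[6]='z' seen -> skip
Result: ftez


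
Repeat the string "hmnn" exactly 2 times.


Input string: 'hmnn'
Operation: repeat 2 times
Concatenation: 'hmnn' + 'hmnn'
Result: hmnnhmnn


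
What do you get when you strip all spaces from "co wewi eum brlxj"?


Input string: 'co wewi eum brlxj'
Operation: remove all spaces
Words: 'co', 'wewi', 'eum', 'brlxj'
Join without spaces: cowewieumbrlxj


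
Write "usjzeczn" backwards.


Input string: 'usjzeczn'
Operation: reverse character order
Original order: 'u' -> 's' -> 'j' -> 'z' -> 'e' -> 'c' -> 'z' -> 'n'
Reversed order: 'n' -> 'z' -> 'c' -> 'e' -> 'z' -> 'j' -> 's' -> 'u'
Result: nzcezjsu


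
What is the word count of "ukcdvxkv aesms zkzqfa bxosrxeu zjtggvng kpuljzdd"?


Input string: 'ukcdvxkv aesms zkzqfa bxosrxeu zjtggvng kpuljzdd'
Operation: split by spaces
Words found: 'ukcdvxkv', 'aesms', 'zkzqfa', 'bxosrxeu', 'zjtggvng', 'kpuljzdd'
Word count: 6


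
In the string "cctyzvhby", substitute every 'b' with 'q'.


Input string: 'cctyzvhby'
Operation: replace 'b' with 'q'
Positions of 'b': 7
After replacement: cctyzvhqy


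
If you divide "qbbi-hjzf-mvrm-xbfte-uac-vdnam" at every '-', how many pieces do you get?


Input string: 'qbbi-hjzf-mvrm-xbfte-uac-vdnam'
Delimiter: '-'
Split result: 'qbbi', 'hjzf', 'mvrm', 'xbfte', 'uac', 'vdnam'
Number of parts: 6


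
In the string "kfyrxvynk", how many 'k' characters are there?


Input string: 'kfyrxvynk'
Target character: 'k'
Scan each position: s[0]='k', s[8]='k'
Matches found at indices: 0, 8
Total: 2


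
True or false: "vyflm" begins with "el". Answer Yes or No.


Input string: 'vyflm'
Prefix to check: 'el'
First 2 characters of input: 'vy'
Match: False
Result: No


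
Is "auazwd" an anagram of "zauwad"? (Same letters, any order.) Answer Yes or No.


String 1: 'zauwad' -> sorted: 'aaduwz'
String 2: 'auazwd' -> sorted: 'aaduwz'
Compare sorted forms: 'aaduwz' == 'aaduwz'
Anagram: Yes


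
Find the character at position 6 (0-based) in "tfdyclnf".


Input string: 'tfdyclnf'
Operation: get character at index 6
Index mapping: s[0]='t', s[1]='f', s[2]='d', s[3]='y', s[4]='c', s[5]='l', s[6]='n'
Result: 'n'


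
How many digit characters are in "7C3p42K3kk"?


Input string: '7C3p42K3kk'
Operation: count digit characters (0-9)
Scan: '7'(digit), 'C', '3'(digit), 'p', '4'(digit), '2'(digit), 'K', '3'(digit), 'k', 'k'
Digits found: 5
Result: 5


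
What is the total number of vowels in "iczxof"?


Input string: 'iczxof'
Operation: count vowels (a, e, i, o, u)
Scan: s[0]='i' (vowel), s[1]='c', s[2]='z', s[3]='x', s[4]='o' (vowel), s[5]='f'
Vowels found: 2
Result: 2


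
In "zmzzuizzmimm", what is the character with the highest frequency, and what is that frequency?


Input: 'zmzzuizzmimm'
Operation: tally each character
Counts: 'i':2, 'm':4, 'u':1, 'z':5
Maximum: 'z' appears 5 times


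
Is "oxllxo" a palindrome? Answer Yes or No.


Input string: 'oxllxo'
Reversed: 'oxllxo'
Compare pairs: s[0]='o' vs s[5]='o' (match), s[1]='x' vs s[4]='x' (match), s[2]='l' vs s[3]='l' (match)
Palindrome: Yes


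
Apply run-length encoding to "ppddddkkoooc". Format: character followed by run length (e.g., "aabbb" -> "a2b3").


Input: 'ppddddkkoooc'
Operation: identify consecutive runs
Runs: 'pp' -> p2, 'dddd' -> d4, 'kk' -> k2, 'ooo' -> o3, 'c' -> c1
Encoded: p2d4k2o3c1


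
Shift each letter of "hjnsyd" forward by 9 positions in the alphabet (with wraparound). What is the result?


Input: 'hjnsyd', shift = 9
Operation: for each letter, (position + 9) mod 26
Mapping: 'h'(7+9=16)->'q', 'j'(9+9=18)->'s', 'n'(13+9=22)->'w', 's'(18+9=27, 27 mod 26=1)->'b', 'y'(24+9=33, 33 mod 26=7)->'h', 'd'(3+9=12)->'m'
Result: qswbhm


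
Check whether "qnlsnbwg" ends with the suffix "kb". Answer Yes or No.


Input string: 'qnlsnbwg'
Suffix to check: 'kb'
Last 2 characters of input: 'wg'
Match: False
Result: No


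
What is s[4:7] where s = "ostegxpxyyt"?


Input string: 'ostegxpxyyt'
Operation: slice [4:7]
Extract characters: s[4]='g', s[5]='x', s[6]='p'
Result: gxp


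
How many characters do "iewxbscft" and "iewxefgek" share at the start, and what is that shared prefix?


String 1: 'iewxbscft'
String 2: 'iewxefgek'
Compare position by position:
pos 0: 'i' vs 'i' match
pos 1: 'e' vs 'e' match
pos 2: 'w' vs 'w' match
pos 3: 'x' vs 'x' match
pos 4: 'b' vs 'e' differ -> stop
Longest common prefix: "iewx" (length 4)


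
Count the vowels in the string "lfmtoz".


Input string: 'lfmtoz'
Operation: count vowels (a, e, i, o, u)
Scan: s[0]='l', s[1]='f', s[2]='m', s[3]='t', s[4]='o' (vowel), s[5]='z'
Vowels found: 1
Result: 1


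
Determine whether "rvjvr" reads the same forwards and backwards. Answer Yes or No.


Input string: 'rvjvr'
Reversed: 'rvjvr'
Compare pairs: s[0]='r' vs s[4]='r' (match), s[1]='v' vs s[3]='v' (match)
Palindrome: Yes


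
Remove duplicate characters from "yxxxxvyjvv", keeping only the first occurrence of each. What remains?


Input: 'yxxxxvyjvv'
Operation: keep first occurrence of each character
Scan: s[0]='y' new -> keep; s[1]='x' new -> keep; s[2]='x' seen -> skip; s[3]='x' seen -> skip; s[4]='x' seen -> skip; s[5]='v' new -> keep; s[6]='y' seen -> skip; s[7]='j' new -> keep; s[8]='v' seen -> skip; s[9]='v' seen -> skip
Result: yxvj


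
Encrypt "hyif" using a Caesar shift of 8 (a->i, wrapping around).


Input: 'hyif', shift = 8
Operation: for each letter, (position + 8) mod 26
Mapping: 'h'(7+8=15)->'p', 'y'(24+8=32, 32 mod 26=6)->'g', 'i'(8+8=16)->'q', 'f'(5+8=13)->'n'
Result: pgqn


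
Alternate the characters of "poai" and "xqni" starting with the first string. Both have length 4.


String 1: 'poai'
String 2: 'xqni'
Operation: alternate characters
Pairs: 'p'+'x', 'o'+'q', 'a'+'n', 'i'+'i'
Result: pxoqanii


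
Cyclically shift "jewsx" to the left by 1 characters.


Input: 'jewsx', shift = 1
Operation: split at index 1 and swap parts
Front part s[0:1] = 'j'
Back part s[1:] = 'ewsx'
Rotated = back + front = 'ewsx' + 'j'
Result: ewsxj


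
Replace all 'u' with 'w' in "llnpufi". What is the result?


Input string: 'llnpufi'
Operation: replace 'u' with 'w'
Positions of 'u': 4
After replacement: llnpwfi


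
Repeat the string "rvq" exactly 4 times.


Input string: 'rvq'
Operation: repeat 4 times
Concatenation: 'rvq' + 'rvq' + 'rvq' + 'rvq'
Result: rvqrvqrvqrvq


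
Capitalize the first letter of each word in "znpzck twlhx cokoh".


Input string: 'znpzck twlhx cokoh'
Operation: capitalize first letter of each word
Word transformations: 'znpzck'->'Znpzck', 'twlhx'->'Twlhx', 'cokoh'->'Cokoh'
Result: Znpzck Twlhx Cokoh


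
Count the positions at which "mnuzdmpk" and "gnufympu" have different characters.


String 1: 'mnuzdmpk'
String 2: 'gnufympu'
Compare each position: pos 0: 'm'!='g', pos 1: 'n'=='n', pos 2: 'u'=='u', pos 3: 'z'!='f', pos 4: 'd'!='y', pos 5: 'm'=='m', pos 6: 'p'=='p', pos 7: 'k'!='u'
Differing positions: 4
Hamming distance: 4


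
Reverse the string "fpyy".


Input string: 'fpyy'
Operation: reverse character order
Original order: 'f' -> 'p' -> 'y' -> 'y'
Reversed order: 'y' -> 'y' -> 'p' -> 'f'
Result: yypf


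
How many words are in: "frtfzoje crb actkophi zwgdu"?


Input string: 'frtfzoje crb actkophi zwgdu'
Operation: split by spaces
Words found: 'frtfzoje', 'crb', 'actkophi', 'zwgdu'
Word count: 4


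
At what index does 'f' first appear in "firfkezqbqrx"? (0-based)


Input string: 'firfkezqbqrx'
Target: 'f'
Scanning left to right: s[0]='f'
First match at index: 0


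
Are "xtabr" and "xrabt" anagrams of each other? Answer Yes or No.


String 1: 'xtabr' -> sorted: 'abrtx'
String 2: 'xrabt' -> sorted: 'abrtx'
Compare sorted forms: 'abrtx' == 'abrtx'
Anagram: Yes


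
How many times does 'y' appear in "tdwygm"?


Input string: 'tdwygm'
Target character: 'y'
Scan each position: s[3]='y'
Matches found at indices: 3
Total: 1


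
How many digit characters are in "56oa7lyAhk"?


Input string: '56oa7lyAhk'
Operation: count digit characters (0-9)
Scan: '5'(digit), '6'(digit), 'o', 'a', '7'(digit), 'l', 'y', 'A', 'h', 'k'
Digits found: 3
Result: 3


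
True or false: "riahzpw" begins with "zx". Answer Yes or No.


Input string: 'riahzpw'
Prefix to check: 'zx'
First 2 characters of input: 'ri'
Match: False
Result: No


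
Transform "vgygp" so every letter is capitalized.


Input string: 'vgygp'
Operation: convert each letter to uppercase
Mapping: 'v'->'V', 'g'->'G', 'y'->'Y', 'g'->'G', 'p'->'P'
Result: VGYGP


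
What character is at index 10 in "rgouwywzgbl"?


Input string: 'rgouwywzgbl'
Operation: get character at index 10
Index mapping: s[0]='r', s[1]='g', s[2]='o', s[3]='u', s[4]='w', s[5]='y', s[6]='w', s[7]='z', s[8]='g', s[9]='b', s[10]='l'
Result: 'l'


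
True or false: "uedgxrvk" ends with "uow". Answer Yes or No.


Input string: 'uedgxrvk'
Suffix to check: 'uow'
Last 3 characters of input: 'rvk'
Match: False
Result: No


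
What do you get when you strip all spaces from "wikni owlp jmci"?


Input string: 'wikni owlp jmci'
Operation: remove all spaces
Words: 'wikni', 'owlp', 'jmci'
Join without spaces: wikniowlpjmci


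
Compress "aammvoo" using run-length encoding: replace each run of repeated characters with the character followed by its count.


Input: 'aammvoo'
Operation: identify consecutive runs
Runs: 'aa' -> a2, 'mm' -> m2, 'v' -> v1, 'oo' -> o2
Encoded: a2m2v1o2


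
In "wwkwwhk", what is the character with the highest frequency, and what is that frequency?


Input: 'wwkwwhk'
Operation: tally each character
Counts: 'h':1, 'k':2, 'w':4
Maximum: 'w' appears 4 times


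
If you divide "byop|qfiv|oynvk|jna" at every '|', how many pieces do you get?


Input string: 'byop|qfiv|oynvk|jna'
Delimiter: '|'
Split result: 'byop', 'qfiv', 'oynvk', 'jna'
Number of parts: 4


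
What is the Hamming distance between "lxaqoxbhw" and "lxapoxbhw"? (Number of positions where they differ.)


String 1: 'lxaqoxbhw'
String 2: 'lxapoxbhw'
Compare each position: pos 0: 'l'=='l', pos 1: 'x'=='x', pos 2: 'a'=='a', pos 3: 'q'!='p', pos 4: 'o'=='o', pos 5: 'x'=='x', pos 6: 'b'=='b', pos 7: 'h'=='h', pos 8: 'w'=='w'
Differing positions: 1
Hamming distance: 1


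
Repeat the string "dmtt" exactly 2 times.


Input string: 'dmtt'
Operation: repeat 2 times
Concatenation: 'dmtt' + 'dmtt'
Result: dmttdmtt


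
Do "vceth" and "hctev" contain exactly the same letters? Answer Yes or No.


String 1: 'vceth' -> sorted: 'cehtv'
String 2: 'hctev' -> sorted: 'cehtv'
Compare sorted forms: 'cehtv' == 'cehtv'
Anagram: Yes


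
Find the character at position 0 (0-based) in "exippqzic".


Input string: 'exippqzic'
Operation: get character at index 0
Index mapping: s[0]='e'
Result: 'e'


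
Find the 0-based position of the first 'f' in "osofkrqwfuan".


Input string: 'osofkrqwfuan'
Target: 'f'
Scanning left to right: s[0]='o', s[1]='s', s[2]='o', s[3]='f'
First match at index: 3


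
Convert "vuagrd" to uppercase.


Input string: 'vuagrd'
Operation: convert each letter to uppercase
Mapping: 'v'->'V', 'u'->'U', 'a'->'A', 'g'->'G', 'r'->'R', 'd'->'D'
Result: VUAGRD


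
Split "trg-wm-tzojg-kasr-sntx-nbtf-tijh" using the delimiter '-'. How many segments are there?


Input string: 'trg-wm-tzojg-kasr-sntx-nbtf-tijh'
Delimiter: '-'
Split result: 'trg', 'wm', 'tzojg', 'kasr', 'sntx', 'nbtf', 'tijh'
Number of parts: 7


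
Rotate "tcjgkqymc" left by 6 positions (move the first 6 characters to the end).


Input: 'tcjgkqymc', shift = 6
Operation: split at index 6 and swap parts
Front part s[0:6] = 'tcjgkq'
Back part s[6:] = 'ymc'
Rotated = back + front = 'ymc' + 'tcjgkq'
Result: ymctcjgkq


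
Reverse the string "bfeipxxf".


Input string: 'bfeipxxf'
Operation: reverse character order
Original order: 'b' -> 'f' -> 'e' -> 'i' -> 'p' -> 'x' -> 'x' -> 'f'
Reversed order: 'f' -> 'x' -> 'x' -> 'p' -> 'i' -> 'e' -> 'f' -> 'b'
Result: fxxpiefb


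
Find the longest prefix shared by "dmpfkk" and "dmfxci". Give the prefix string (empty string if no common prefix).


String 1: 'dmpfkk'
String 2: 'dmfxci'
Compare position by position:
pos 0: 'd' vs 'd' match
pos 1: 'm' vs 'm' match
pos 2: 'p' vs 'f' differ -> stop
Longest common prefix: "dm" (length 2)


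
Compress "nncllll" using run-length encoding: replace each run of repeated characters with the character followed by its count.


Input: 'nncllll'
Operation: identify consecutive runs
Runs: 'nn' -> n2, 'c' -> c1, 'llll' -> l4
Encoded: n2c1l4


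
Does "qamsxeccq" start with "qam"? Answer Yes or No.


Input string: 'qamsxeccq'
Prefix to check: 'qam'
First 3 characters of input: 'qam'
Match: True
Result: Yes


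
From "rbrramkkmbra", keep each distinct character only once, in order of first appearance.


Input: 'rbrramkkmbra'
Operation: keep first occurrence of each character
Scan: s[0]='r' new -> keep; s[1]='b' new -> keep; s[2]='r' seen -> skip; s[3]='r' seen -> skip; s[4]='a' new -> keep; s[5]='m' new -> keep; s[6]='k' new -> keep; s[7]='k' seen -> skip; s[8]='m' seen -> skip; s[9]='b' seen -> skip; s[10]='r' seen -> skip; s[11]='a' seen -> skip
Result: rbamk


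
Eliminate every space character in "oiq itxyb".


Input string: 'oiq itxyb'
Operation: remove all spaces
Words: 'oiq', 'itxyb'
Join without spaces: oiqitxyb


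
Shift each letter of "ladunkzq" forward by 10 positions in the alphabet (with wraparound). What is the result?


Input: 'ladunkzq', shift = 10
Operation: for each letter, (position + 10) mod 26
Mapping: 'l'(11+10=21)->'v', 'a'(0+10=10)->'k', 'd'(3+10=13)->'n', 'u'(20+10=30, 30 mod 26=4)->'e', 'n'(13+10=23)->'x', 'k'(10+10=20)->'u', 'z'(25+10=35, 35 mod 26=9)->'j', 'q'(16+10=26, 26 mod 26=0)->'a'
Result: vknexuja


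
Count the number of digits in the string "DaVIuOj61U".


Input string: 'DaVIuOj61U'
Operation: count digit characters (0-9)
Scan: 'D', 'a', 'V', 'I', 'u', 'O', 'j', '6'(digit), '1'(digit), 'U'
Digits found: 2
Result: 2


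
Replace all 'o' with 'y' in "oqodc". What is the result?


Input string: 'oqodc'
Operation: replace 'o' with 'y'
Positions of 'o': 0, 2
After replacement: yqydc


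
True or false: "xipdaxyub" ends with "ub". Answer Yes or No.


Input string: 'xipdaxyub'
Suffix to check: 'ub'
Last 2 characters of input: 'ub'
Match: True
Result: Yes


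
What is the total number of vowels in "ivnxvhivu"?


Input string: 'ivnxvhivu'
Operation: count vowels (a, e, i, o, u)
Scan: s[0]='i' (vowel), s[1]='v', s[2]='n', s[3]='x', s[4]='v', s[5]='h', s[6]='i' (vowel), s[7]='v', s[8]='u' (vowel)
Vowels found: 3
Result: 3


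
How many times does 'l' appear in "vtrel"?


Input string: 'vtrel'
Target character: 'l'
Scan each position: s[4]='l'
Matches found at indices: 4
Total: 1


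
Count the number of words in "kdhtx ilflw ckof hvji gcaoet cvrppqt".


Input string: 'kdhtx ilflw ckof hvji gcaoet cvrppqt'
Operation: split by spaces
Words found: 'kdhtx', 'ilflw', 'ckof', 'hvji', 'gcaoet', 'cvrppqt'
Word count: 6


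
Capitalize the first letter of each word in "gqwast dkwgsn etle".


Input string: 'gqwast dkwgsn etle'
Operation: capitalize first letter of each word
Word transformations: 'gqwast'->'Gqwast', 'dkwgsn'->'Dkwgsn', 'etle'->'Etle'
Result: Gqwast Dkwgsn Etle


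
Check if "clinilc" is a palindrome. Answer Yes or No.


Input string: 'clinilc'
Reversed: 'clinilc'
Compare pairs: s[0]='c' vs s[6]='c' (match), s[1]='l' vs s[5]='l' (match), s[2]='i' vs s[4]='i' (match)
Palindrome: Yes


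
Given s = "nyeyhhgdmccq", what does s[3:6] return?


Input string: 'nyeyhhgdmccq'
Operation: slice [3:6]
Extract characters: s[3]='y', s[4]='h', s[5]='h'
Result: yhh


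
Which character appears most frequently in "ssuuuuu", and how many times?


Input: 'ssuuuuu'
Operation: tally each character
Counts: 's':2, 'u':5
Maximum: 'u' appears 5 times


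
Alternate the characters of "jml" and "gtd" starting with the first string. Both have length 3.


String 1: 'jml'
String 2: 'gtd'
Operation: alternate characters
Pairs: 'j'+'g', 'm'+'t', 'l'+'d'
Result: jgmtld


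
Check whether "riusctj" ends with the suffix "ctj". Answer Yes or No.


Input string: 'riusctj'
Suffix to check: 'ctj'
Last 3 characters of input: 'ctj'
Match: True
Result: Yes


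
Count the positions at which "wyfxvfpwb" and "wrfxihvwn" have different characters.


String 1: 'wyfxvfpwb'
String 2: 'wrfxihvwn'
Compare each position: pos 0: 'w'=='w', pos 1: 'y'!='r', pos 2: 'f'=='f', pos 3: 'x'=='x', pos 4: 'v'!='i', pos 5: 'f'!='h', pos 6: 'p'!='v', pos 7: 'w'=='w', pos 8: 'b'!='n'
Differing positions: 5
Hamming distance: 5


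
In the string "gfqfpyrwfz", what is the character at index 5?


Input string: 'gfqfpyrwfz'
Operation: get character at index 5
Index mapping: s[0]='g', s[1]='f', s[2]='q', s[3]='f', s[4]='p', s[5]='y'
Result: 'y'


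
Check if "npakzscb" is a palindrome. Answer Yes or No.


Input string: 'npakzscb'
Reversed: 'bcszkapn'
Compare pairs: s[0]='n' vs s[7]='b' (mismatch), s[1]='p' vs s[6]='c' (mismatch), s[2]='a' vs s[5]='s' (mismatch), s[3]='k' vs s[4]='z' (mismatch)
Palindrome: No


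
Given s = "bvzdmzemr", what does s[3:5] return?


Input string: 'bvzdmzemr'
Operation: slice [3:5]
Extract characters: s[3]='d', s[4]='m'
Result: dm


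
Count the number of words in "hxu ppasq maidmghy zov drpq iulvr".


Input string: 'hxu ppasq maidmghy zov drpq iulvr'
Operation: split by spaces
Words found: 'hxu', 'ppasq', 'maidmghy', 'zov', 'drpq', 'iulvr'
Word count: 6


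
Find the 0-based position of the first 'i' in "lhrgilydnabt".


Input string: 'lhrgilydnabt'
Target: 'i'
Scanning left to right: s[0]='l', s[1]='h', s[2]='r', s[3]='g', s[4]='i'
First match at index: 4


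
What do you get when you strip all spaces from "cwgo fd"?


Input string: 'cwgo fd'
Operation: remove all spaces
Words: 'cwgo', 'fd'
Join without spaces: cwgofd


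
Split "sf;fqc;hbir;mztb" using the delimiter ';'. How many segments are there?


Input string: 'sf;fqc;hbir;mztb'
Delimiter: ';'
Split result: 'sf', 'fqc', 'hbir', 'mztb'
Number of parts: 4


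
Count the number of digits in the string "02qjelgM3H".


Input string: '02qjelgM3H'
Operation: count digit characters (0-9)
Scan: '0'(digit), '2'(digit), 'q', 'j', 'e', 'l', 'g', 'M', '3'(digit), 'H'
Digits found: 3
Result: 3


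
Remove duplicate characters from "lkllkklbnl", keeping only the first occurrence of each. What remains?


Input: 'lkllkklbnl'
Operation: keep first occurrence of each character
Scan: s[0]='l' new -> keep; s[1]='k' new -> keep; s[2]='l' seen -> skip; s[3]='l' seen -> skip; s[4]='k' seen -> skip; s[5]='k' seen -> skip; s[6]='l' seen -> skip; s[7]='b' new -> keep; s[8]='n' new -> keep; s[9]='l' seen -> skip
Result: lkbn


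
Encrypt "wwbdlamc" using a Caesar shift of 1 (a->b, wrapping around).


Input: 'wwbdlamc', shift = 1
Operation: for each letter, (position + 1) mod 26
Mapping: 'w'(22+1=23)->'x', 'w'(22+1=23)->'x', 'b'(1+1=2)->'c', 'd'(3+1=4)->'e', 'l'(11+1=12)->'m', 'a'(0+1=1)->'b', 'm'(12+1=13)->'n', 'c'(2+1=3)->'d'
Result: xxcembnd


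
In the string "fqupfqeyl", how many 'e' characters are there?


Input string: 'fqupfqeyl'
Target character: 'e'
Scan each position: s[6]='e'
Matches found at indices: 6
Total: 1


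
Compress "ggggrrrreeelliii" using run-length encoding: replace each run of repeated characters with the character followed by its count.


Input: 'ggggrrrreeelliii'
Operation: identify consecutive runs
Runs: 'gggg' -> g4, 'rrrr' -> r4, 'eee' -> e3, 'll' -> l2, 'iii' -> i3
Encoded: g4r4e3l2i3


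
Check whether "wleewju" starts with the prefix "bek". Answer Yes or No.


Input string: 'wleewju'
Prefix to check: 'bek'
First 3 characters of input: 'wle'
Match: False
Result: No


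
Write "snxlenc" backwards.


Input string: 'snxlenc'
Operation: reverse character order
Original order: 's' -> 'n' -> 'x' -> 'l' -> 'e' -> 'n' -> 'c'
Reversed order: 'c' -> 'n' -> 'e' -> 'l' -> 'x' -> 'n' -> 's'
Result: cnelxns


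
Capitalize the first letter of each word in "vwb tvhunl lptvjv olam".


Input string: 'vwb tvhunl lptvjv olam'
Operation: capitalize first letter of each word
Word transformations: 'vwb'->'Vwb', 'tvhunl'->'Tvhunl', 'lptvjv'->'Lptvjv', 'olam'->'Olam'
Result: Vwb Tvhunl Lptvjv Olam


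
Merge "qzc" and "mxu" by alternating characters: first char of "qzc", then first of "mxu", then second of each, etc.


String 1: 'qzc'
String 2: 'mxu'
Operation: alternate characters
Pairs: 'q'+'m', 'z'+'x', 'c'+'u'
Result: qmzxcu


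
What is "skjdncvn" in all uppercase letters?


Input string: 'skjdncvn'
Operation: convert each letter to uppercase
Mapping: 's'->'S', 'k'->'K', 'j'->'J', 'd'->'D', 'n'->'N', 'c'->'C', 'v'->'V', 'n'->'N'
Result: SKJDNCVN


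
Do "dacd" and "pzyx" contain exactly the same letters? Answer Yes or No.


String 1: 'dacd' -> sorted: 'acdd'
String 2: 'pzyx' -> sorted: 'pxyz'
Compare sorted forms: 'acdd' != 'pxyz'
Anagram: No


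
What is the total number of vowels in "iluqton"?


Input string: 'iluqton'
Operation: count vowels (a, e, i, o, u)
Scan: s[0]='i' (vowel), s[1]='l', s[2]='u' (vowel), s[3]='q', s[4]='t', s[5]='o' (vowel), s[6]='n'
Vowels found: 3
Result: 3


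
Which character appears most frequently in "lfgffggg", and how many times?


Input: 'lfgffggg'
Operation: tally each character
Counts: 'f':3, 'g':4, 'l':1
Maximum: 'g' appears 4 times


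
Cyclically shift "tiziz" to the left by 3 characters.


Input: 'tiziz', shift = 3
Operation: split at index 3 and swap parts
Front part s[0:3] = 'tiz'
Back part s[3:] = 'iz'
Rotated = back + front = 'iz' + 'tiz'
Result: iztiz


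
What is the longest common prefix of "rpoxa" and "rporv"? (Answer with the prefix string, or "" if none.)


String 1: 'rpoxa'
String 2: 'rporv'
Compare position by position:
pos 0: 'r' vs 'r' match
pos 1: 'p' vs 'p' match
pos 2: 'o' vs 'o' match
pos 3: 'x' vs 'r' differ -> stop
Longest common prefix: "rpo" (length 3)


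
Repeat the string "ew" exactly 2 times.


Input string: 'ew'
Operation: repeat 2 times
Concatenation: 'ew' + 'ew'
Result: ewew


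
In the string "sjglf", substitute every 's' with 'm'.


Input string: 'sjglf'
Operation: replace 's' with 'm'
Positions of 's': 0
After replacement: mjglf


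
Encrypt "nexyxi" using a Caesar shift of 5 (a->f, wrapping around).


Input: 'nexyxi', shift = 5
Operation: for each letter, (position + 5) mod 26
Mapping: 'n'(13+5=18)->'s', 'e'(4+5=9)->'j', 'x'(23+5=28, 28 mod 26=2)->'c', 'y'(24+5=29, 29 mod 26=3)->'d', 'x'(23+5=28, 28 mod 26=2)->'c', 'i'(8+5=13)->'n'
Result: sjcdcn


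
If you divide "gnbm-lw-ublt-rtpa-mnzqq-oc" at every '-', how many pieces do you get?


Input string: 'gnbm-lw-ublt-rtpa-mnzqq-oc'
Delimiter: '-'
Split result: 'gnbm', 'lw', 'ublt', 'rtpa', 'mnzqq', 'oc'
Number of parts: 6


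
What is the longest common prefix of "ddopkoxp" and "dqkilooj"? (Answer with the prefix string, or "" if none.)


String 1: 'ddopkoxp'
String 2: 'dqkilooj'
Compare position by position:
pos 0: 'd' vs 'd' match
pos 1: 'd' vs 'q' differ -> stop
Longest common prefix: "d" (length 1)


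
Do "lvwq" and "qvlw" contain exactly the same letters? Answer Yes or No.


String 1: 'lvwq' -> sorted: 'lqvw'
String 2: 'qvlw' -> sorted: 'lqvw'
Compare sorted forms: 'lqvw' == 'lqvw'
Anagram: Yes


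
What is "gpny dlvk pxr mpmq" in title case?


Input string: 'gpny dlvk pxr mpmq'
Operation: capitalize first letter of each word
Word transformations: 'gpny'->'Gpny', 'dlvk'->'Dlvk', 'pxr'->'Pxr', 'mpmq'->'Mpmq'
Result: Gpny Dlvk Pxr Mpmq


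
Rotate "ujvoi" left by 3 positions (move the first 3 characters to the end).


Input: 'ujvoi', shift = 3
Operation: split at index 3 and swap parts
Front part s[0:3] = 'ujv'
Back part s[3:] = 'oi'
Rotated = back + front = 'oi' + 'ujv'
Result: oiujv


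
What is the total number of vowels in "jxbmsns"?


Input string: 'jxbmsns'
Operation: count vowels (a, e, i, o, u)
Scan: s[0]='j', s[1]='x', s[2]='b', s[3]='m', s[4]='s', s[5]='n', s[6]='s'
Vowels found: 0
Result: 0


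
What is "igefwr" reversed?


Input string: 'igefwr'
Operation: reverse character order
Original order: 'i' -> 'g' -> 'e' -> 'f' -> 'w' -> 'r'
Reversed order: 'r' -> 'w' -> 'f' -> 'e' -> 'g' -> 'i'
Result: rwfegi


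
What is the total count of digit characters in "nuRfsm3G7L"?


Input string: 'nuRfsm3G7L'
Operation: count digit characters (0-9)
Scan: 'n', 'u', 'R', 'f', 's', 'm', '3'(digit), 'G', '7'(digit), 'L'
Digits found: 2
Result: 2


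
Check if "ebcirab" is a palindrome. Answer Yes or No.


Input string: 'ebcirab'
Reversed: 'baricbe'
Compare pairs: s[0]='e' vs s[6]='b' (mismatch), s[1]='b' vs s[5]='a' (mismatch), s[2]='c' vs s[4]='r' (mismatch)
Palindrome: No


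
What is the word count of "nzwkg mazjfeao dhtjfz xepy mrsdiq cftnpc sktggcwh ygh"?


Input string: 'nzwkg mazjfeao dhtjfz xepy mrsdiq cftnpc sktggcwh ygh'
Operation: split by spaces
Words found: 'nzwkg', 'mazjfeao', 'dhtjfz', 'xepy', 'mrsdiq', 'cftnpc', 'sktggcwh', 'ygh'
Word count: 8


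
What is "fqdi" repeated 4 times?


Input string: 'fqdi'
Operation: repeat 4 times
Concatenation: 'fqdi' + 'fqdi' + 'fqdi' + 'fqdi'
Result: fqdifqdifqdifqdi


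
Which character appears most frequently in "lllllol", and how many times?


Input: 'lllllol'
Operation: tally each character
Counts: 'l':6, 'o':1
Maximum: 'l' appears 6 times


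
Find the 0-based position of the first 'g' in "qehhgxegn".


Input string: 'qehhgxegn'
Target: 'g'
Scanning left to right: s[0]='q', s[1]='e', s[2]='h', s[3]='h', s[4]='g'
First match at index: 4


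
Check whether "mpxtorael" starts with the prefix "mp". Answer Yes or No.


Input string: 'mpxtorael'
Prefix to check: 'mp'
First 2 characters of input: 'mp'
Match: True
Result: Yes


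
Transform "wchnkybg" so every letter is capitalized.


Input string: 'wchnkybg'
Operation: convert each letter to uppercase
Mapping: 'w'->'W', 'c'->'C', 'h'->'H', 'n'->'N', 'k'->'K', 'y'->'Y', 'b'->'B', 'g'->'G'
Result: WCHNKYBG


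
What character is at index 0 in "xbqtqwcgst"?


Input string: 'xbqtqwcgst'
Operation: get character at index 0
Index mapping: s[0]='x'
Result: 'x'
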